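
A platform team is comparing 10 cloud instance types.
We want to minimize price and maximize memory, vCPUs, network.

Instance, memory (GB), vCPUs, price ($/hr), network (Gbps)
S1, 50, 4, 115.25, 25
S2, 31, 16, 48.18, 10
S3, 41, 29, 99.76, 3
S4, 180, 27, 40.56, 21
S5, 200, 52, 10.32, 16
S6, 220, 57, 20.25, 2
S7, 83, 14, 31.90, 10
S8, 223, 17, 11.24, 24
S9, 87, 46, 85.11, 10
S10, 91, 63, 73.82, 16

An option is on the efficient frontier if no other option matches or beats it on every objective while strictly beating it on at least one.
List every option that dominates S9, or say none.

S5, S10

S5: memory 200≥87, vCPUs 52≥46, price 10.32≤85.11, network 16≥10 — dominates S9.
S10: memory 91≥87, vCPUs 63≥46, price 73.82≤85.11, network 16≥10 — dominates S9.
Others (S1, S2, S3, S4, S6, S7, S8) are each worse than S9 on at least one objective.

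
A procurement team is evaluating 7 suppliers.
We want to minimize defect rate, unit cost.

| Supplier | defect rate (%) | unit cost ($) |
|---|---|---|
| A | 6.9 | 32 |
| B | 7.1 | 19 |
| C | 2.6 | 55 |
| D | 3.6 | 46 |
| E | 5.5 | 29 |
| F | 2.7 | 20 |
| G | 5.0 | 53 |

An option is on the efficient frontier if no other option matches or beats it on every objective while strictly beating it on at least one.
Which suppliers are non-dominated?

B, C, F

A: dominated by E (defect rate 5.5≤6.9, unit cost 29≤32).
B: not dominated (best unit cost).
C: not dominated (best defect rate).
D: dominated by F (defect rate 2.7≤3.6, unit cost 20≤46).
E: dominated by F (defect rate 2.7≤5.5, unit cost 20≤29).
F: not dominated.
G: dominated by D (defect rate 3.6≤5.0, unit cost 46≤53).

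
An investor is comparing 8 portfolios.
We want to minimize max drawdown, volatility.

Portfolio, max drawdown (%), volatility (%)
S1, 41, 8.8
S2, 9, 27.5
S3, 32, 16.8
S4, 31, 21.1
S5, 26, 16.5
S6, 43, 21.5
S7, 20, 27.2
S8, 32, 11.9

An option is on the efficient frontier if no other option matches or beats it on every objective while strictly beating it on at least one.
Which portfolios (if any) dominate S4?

S5: max drawdown 26≤31, volatility 16.5≤21.1 — dominates S4.
Others (S1, S2, S3, S6, S7, S8) are each worse than S4 on at least one objective.

S5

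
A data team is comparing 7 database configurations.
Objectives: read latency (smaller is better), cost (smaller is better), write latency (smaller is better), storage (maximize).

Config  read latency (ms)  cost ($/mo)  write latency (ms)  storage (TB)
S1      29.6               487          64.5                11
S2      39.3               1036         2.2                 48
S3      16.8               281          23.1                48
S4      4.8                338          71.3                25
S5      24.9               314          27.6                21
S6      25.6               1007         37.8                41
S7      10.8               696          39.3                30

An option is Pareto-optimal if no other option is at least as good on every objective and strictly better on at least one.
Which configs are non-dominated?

S1: dominated by S3 (read latency 16.8≤29.6, cost 281≤487, write latency 23.1≤64.5, storage 48≥11).
S2: not dominated (best write latency).
S3: not dominated (best cost).
S4: not dominated (best read latency).
S5: dominated by S3 (read latency 16.8≤24.9, cost 281≤314, write latency 23.1≤27.6, storage 48≥21).
S6: dominated by S3 (read latency 16.8≤25.6, cost 281≤1007, write latency 23.1≤37.8, storage 48≥41).
S7: not dominated.

S2, S3, S4, S7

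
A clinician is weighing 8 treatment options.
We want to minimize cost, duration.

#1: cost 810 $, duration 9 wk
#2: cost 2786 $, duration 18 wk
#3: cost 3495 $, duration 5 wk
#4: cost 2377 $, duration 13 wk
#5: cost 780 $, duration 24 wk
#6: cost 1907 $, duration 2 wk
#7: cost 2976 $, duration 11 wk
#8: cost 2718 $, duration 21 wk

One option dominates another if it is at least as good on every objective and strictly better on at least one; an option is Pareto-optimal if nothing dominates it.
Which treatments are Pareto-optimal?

#1, #5, #6

#1: not dominated.
#2: dominated by #1 (cost 810≤2786, duration 9≤18).
#3: dominated by #6 (cost 1907≤3495, duration 2≤5).
#4: dominated by #1 (cost 810≤2377, duration 9≤13).
#5: not dominated (best cost).
#6: not dominated (best duration).
#7: dominated by #1 (cost 810≤2976, duration 9≤11).
#8: dominated by #1 (cost 810≤2718, duration 9≤21).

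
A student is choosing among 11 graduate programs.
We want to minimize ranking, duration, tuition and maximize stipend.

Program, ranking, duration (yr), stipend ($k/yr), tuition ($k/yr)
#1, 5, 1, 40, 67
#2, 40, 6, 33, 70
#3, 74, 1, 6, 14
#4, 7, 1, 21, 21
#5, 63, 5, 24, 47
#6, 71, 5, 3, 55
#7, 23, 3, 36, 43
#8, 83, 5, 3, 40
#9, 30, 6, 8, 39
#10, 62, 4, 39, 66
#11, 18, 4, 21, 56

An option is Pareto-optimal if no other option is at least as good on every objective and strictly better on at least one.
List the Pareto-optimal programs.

#1: not dominated (best ranking).
#2: dominated by #1 (ranking 5≤40, duration 1≤6, stipend 40≥33, tuition 67≤70).
#3: not dominated (best tuition).
#4: not dominated.
#5: dominated by #7 (ranking 23≤63, duration 3≤5, stipend 36≥24, tuition 43≤47).
#6: dominated by #4 (ranking 7≤71, duration 1≤5, stipend 21≥3, tuition 21≤55).
#7: not dominated.
#8: dominated by #3 (ranking 74≤83, duration 1≤5, stipend 6≥3, tuition 14≤40).
#9: dominated by #4 (ranking 7≤30, duration 1≤6, stipend 21≥8, tuition 21≤39).
#10: not dominated.
#11: dominated by #4 (ranking 7≤18, duration 1≤4, stipend 21≥21, tuition 21≤56).

#1, #3, #4, #7, #10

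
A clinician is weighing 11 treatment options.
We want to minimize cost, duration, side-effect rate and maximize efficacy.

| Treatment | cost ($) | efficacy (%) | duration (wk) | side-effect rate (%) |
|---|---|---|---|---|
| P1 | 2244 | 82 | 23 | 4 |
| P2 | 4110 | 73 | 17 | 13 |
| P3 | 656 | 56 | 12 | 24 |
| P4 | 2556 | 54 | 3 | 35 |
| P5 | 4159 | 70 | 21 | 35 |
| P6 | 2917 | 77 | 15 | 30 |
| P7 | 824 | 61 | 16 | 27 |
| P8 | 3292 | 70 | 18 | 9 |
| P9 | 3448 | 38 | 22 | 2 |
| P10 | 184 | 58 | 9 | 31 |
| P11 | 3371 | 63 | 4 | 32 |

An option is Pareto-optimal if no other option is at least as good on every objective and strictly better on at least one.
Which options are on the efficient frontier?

P1: not dominated (best efficacy).
P2: not dominated.
P3: not dominated.
P4: not dominated (best duration).
P5: dominated by P2 (cost 4110≤4159, efficacy 73≥70, duration 17≤21, side-effect rate 13≤35).
P6: not dominated.
P7: not dominated.
P8: not dominated.
P9: not dominated (best side-effect rate).
P10: not dominated (best cost).
P11: not dominated.

P1, P2, P3, P4, P6, P7, P8, P9, P10, P11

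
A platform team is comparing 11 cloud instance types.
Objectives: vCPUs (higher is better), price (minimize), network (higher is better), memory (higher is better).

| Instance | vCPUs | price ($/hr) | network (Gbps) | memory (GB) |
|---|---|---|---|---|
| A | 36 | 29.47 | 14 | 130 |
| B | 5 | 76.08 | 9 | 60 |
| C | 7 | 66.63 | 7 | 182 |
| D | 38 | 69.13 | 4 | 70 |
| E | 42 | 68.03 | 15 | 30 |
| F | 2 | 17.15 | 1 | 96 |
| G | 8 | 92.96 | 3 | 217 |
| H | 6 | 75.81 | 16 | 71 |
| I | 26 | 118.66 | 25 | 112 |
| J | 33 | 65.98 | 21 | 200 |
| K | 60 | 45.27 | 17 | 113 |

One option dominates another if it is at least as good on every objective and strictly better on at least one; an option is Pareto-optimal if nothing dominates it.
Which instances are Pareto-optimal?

A, F, G, I, J, K

A: not dominated.
B: dominated by A (vCPUs 36≥5, price 29.47≤76.08, network 14≥9, memory 130≥60).
C: dominated by J (vCPUs 33≥7, price 65.98≤66.63, network 21≥7, memory 200≥182).
D: dominated by K (vCPUs 60≥38, price 45.27≤69.13, network 17≥4, memory 113≥70).
E: dominated by K (vCPUs 60≥42, price 45.27≤68.03, network 17≥15, memory 113≥30).
F: not dominated (best price).
G: not dominated (best memory).
H: dominated by J (vCPUs 33≥6, price 65.98≤75.81, network 21≥16, memory 200≥71).
I: not dominated (best network).
J: not dominated.
K: not dominated (best vCPUs).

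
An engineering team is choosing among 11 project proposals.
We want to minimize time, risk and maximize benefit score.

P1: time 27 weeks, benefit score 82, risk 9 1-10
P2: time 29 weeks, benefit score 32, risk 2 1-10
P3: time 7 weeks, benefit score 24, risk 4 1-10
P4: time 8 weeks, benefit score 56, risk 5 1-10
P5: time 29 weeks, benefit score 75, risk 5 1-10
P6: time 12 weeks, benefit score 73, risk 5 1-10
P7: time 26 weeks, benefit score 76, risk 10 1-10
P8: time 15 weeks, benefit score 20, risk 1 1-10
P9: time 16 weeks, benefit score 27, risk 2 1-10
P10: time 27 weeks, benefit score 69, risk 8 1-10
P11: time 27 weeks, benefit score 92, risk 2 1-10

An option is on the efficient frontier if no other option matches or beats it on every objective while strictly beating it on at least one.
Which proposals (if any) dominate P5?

P11

P11: time 27≤29, benefit score 92≥75, risk 2≤5 — dominates P5.
Others (P1, P2, P3, P4, P6, P7, P8, P9, P10) are each worse than P5 on at least one objective.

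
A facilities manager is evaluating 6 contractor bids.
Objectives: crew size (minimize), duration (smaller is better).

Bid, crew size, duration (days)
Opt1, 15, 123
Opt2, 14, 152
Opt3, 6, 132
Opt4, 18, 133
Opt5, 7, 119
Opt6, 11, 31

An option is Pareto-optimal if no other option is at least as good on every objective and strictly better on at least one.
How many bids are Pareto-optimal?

3

Opt1: dominated by Opt5 (crew size 7≤15, duration 119≤123).
Opt2: dominated by Opt3 (crew size 6≤14, duration 132≤152).
Opt3: not dominated (best crew size).
Opt4: dominated by Opt1 (crew size 15≤18, duration 123≤133).
Opt5: not dominated.
Opt6: not dominated (best duration).
Pareto-optimal: Opt3, Opt5, Opt6 → 3.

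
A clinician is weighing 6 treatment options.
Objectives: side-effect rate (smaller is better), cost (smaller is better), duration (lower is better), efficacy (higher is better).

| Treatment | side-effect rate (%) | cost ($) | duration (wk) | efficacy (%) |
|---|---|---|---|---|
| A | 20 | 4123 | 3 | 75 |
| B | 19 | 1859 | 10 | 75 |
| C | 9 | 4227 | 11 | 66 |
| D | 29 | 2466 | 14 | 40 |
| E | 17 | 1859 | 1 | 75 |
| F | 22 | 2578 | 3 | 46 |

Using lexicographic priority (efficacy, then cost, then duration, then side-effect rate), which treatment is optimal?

First maximize efficacy: best is 75, kept {A, B, E}.
Then minimize cost: best is 1859, kept {B, E}.
Then minimize duration: best is 1, kept {E}.

E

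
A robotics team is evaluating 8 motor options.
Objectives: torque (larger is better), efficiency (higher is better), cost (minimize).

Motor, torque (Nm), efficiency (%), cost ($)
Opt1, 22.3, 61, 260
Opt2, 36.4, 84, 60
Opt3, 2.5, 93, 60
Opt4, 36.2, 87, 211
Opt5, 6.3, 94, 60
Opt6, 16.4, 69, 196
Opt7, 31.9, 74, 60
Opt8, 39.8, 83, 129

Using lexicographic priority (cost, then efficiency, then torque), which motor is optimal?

First minimize cost: best is 60, kept {Opt2, Opt3, Opt5, Opt7}.
Then maximize efficiency: best is 94, kept {Opt5}.

Opt5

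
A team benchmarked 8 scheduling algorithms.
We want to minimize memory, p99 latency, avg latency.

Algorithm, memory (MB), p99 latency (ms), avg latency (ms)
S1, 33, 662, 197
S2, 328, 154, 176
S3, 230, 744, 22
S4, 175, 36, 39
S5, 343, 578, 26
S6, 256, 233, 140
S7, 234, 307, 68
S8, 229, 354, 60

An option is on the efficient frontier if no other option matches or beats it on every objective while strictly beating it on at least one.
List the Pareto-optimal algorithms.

S1: not dominated (best memory).
S2: dominated by S4 (memory 175≤328, p99 latency 36≤154, avg latency 39≤176).
S3: not dominated (best avg latency).
S4: not dominated (best p99 latency).
S5: not dominated.
S6: dominated by S4 (memory 175≤256, p99 latency 36≤233, avg latency 39≤140).
S7: dominated by S4 (memory 175≤234, p99 latency 36≤307, avg latency 39≤68).
S8: dominated by S4 (memory 175≤229, p99 latency 36≤354, avg latency 39≤60).

S1, S3, S4, S5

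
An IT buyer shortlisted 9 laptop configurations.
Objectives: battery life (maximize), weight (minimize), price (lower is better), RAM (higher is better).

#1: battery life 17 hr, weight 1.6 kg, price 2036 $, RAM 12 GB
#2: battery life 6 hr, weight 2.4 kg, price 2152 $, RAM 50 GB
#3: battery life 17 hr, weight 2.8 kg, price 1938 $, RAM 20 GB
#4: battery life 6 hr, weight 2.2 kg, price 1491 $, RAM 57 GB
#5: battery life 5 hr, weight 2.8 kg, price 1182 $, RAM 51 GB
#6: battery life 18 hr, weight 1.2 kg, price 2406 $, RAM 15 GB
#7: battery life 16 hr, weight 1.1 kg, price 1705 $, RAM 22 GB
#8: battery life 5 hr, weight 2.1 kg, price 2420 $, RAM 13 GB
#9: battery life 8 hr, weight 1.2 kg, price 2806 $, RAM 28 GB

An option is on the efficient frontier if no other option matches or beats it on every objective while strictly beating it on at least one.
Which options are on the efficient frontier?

#1: not dominated.
#2: dominated by #4 (battery life 6≥6, weight 2.2≤2.4, price 1491≤2152, RAM 57≥50).
#3: not dominated.
#4: not dominated (best RAM).
#5: not dominated (best price).
#6: not dominated (best battery life).
#7: not dominated (best weight).
#8: dominated by #6 (battery life 18≥5, weight 1.2≤2.1, price 2406≤2420, RAM 15≥13).
#9: not dominated.

#1, #3, #4, #5, #6, #7, #9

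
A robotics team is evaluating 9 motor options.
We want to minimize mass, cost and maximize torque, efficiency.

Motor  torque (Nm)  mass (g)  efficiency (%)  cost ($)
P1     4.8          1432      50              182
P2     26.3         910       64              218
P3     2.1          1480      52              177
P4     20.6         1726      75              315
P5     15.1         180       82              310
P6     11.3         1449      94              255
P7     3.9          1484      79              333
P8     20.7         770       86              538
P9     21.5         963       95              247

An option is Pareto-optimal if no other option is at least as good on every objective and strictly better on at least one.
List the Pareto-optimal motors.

P1, P2, P3, P5, P8, P9

P1: not dominated.
P2: not dominated (best torque).
P3: not dominated (best cost).
P4: dominated by P9 (torque 21.5≥20.6, mass 963≤1726, efficiency 95≥75, cost 247≤315).
P5: not dominated (best mass).
P6: dominated by P9 (torque 21.5≥11.3, mass 963≤1449, efficiency 95≥94, cost 247≤255).
P7: dominated by P5 (torque 15.1≥3.9, mass 180≤1484, efficiency 82≥79, cost 310≤333).
P8: not dominated.
P9: not dominated (best efficiency).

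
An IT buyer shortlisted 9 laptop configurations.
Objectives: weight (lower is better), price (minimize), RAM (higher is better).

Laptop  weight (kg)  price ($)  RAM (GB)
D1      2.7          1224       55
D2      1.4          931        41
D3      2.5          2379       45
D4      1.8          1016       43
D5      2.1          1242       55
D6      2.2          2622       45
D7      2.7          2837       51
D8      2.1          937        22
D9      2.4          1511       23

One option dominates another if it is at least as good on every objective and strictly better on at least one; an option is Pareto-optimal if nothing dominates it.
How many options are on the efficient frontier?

4

D1: not dominated.
D2: not dominated (best weight).
D3: dominated by D5 (weight 2.1≤2.5, price 1242≤2379, RAM 55≥45).
D4: not dominated.
D5: not dominated.
D6: dominated by D5 (weight 2.1≤2.2, price 1242≤2622, RAM 55≥45).
D7: dominated by D1 (weight 2.7≤2.7, price 1224≤2837, RAM 55≥51).
D8: dominated by D2 (weight 1.4≤2.1, price 931≤937, RAM 41≥22).
D9: dominated by D2 (weight 1.4≤2.4, price 931≤1511, RAM 41≥23).
Pareto-optimal: D1, D2, D4, D5 → 4.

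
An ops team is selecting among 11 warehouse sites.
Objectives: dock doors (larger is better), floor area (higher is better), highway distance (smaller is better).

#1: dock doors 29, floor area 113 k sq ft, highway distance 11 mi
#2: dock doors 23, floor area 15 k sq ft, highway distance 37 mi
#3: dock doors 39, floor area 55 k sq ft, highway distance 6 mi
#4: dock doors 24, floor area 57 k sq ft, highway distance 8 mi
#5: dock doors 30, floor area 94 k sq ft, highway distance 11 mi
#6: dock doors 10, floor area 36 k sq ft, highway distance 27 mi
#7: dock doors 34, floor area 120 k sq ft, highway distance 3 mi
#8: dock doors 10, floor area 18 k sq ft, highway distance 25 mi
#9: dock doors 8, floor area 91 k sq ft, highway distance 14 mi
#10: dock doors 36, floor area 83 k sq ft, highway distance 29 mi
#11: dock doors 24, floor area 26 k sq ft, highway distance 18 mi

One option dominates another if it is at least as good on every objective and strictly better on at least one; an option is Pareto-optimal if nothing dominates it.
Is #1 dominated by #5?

#5 vs #1: #5 is worse on floor area (94 vs 113), so it does not dominate #1.

No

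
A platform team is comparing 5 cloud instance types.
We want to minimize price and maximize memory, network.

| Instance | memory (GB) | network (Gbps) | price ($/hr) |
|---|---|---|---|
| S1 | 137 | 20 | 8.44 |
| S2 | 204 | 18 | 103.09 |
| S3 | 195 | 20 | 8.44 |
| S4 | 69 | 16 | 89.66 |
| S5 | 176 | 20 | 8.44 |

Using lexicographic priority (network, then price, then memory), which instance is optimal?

S3

First maximize network: best is 20, kept {S1, S3, S5}.
Then minimize price: best is 8.44, kept {S1, S3, S5}.
Then maximize memory: best is 195, kept {S3}.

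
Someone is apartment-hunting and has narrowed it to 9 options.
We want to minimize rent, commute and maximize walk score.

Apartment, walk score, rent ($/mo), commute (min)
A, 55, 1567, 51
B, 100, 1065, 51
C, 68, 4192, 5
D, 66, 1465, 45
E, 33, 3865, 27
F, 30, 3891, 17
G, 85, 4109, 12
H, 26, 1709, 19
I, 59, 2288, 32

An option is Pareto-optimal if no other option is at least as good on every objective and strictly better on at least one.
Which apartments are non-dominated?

B, C, D, E, F, G, H, I

A: dominated by B (walk score 100≥55, rent 1065≤1567, commute 51≤51).
B: not dominated (best walk score).
C: not dominated (best commute).
D: not dominated.
E: not dominated.
F: not dominated.
G: not dominated.
H: not dominated.
I: not dominated.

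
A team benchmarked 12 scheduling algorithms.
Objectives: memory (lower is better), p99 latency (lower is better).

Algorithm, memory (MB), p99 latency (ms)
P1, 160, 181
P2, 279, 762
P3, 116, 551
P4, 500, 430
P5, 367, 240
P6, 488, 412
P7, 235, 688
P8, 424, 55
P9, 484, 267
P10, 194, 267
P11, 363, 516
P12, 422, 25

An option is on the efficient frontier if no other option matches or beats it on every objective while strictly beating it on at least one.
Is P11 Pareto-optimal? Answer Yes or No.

P1 vs P11: memory 160≤363, p99 latency 181≤516 — P1 is at least as good on every objective and strictly better on at least one, so P1 dominates P11.

No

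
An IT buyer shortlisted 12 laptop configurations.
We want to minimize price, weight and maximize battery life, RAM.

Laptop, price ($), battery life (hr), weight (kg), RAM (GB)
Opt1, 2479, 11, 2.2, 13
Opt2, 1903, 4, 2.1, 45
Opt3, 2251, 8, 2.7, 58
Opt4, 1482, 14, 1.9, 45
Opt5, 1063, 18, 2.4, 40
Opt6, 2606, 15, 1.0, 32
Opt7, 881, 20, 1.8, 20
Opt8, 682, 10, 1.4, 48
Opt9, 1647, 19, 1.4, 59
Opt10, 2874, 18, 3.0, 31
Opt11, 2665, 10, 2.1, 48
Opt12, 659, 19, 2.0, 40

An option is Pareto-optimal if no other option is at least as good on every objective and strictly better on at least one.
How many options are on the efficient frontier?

6

Opt1: dominated by Opt4 (price 1482≤2479, battery life 14≥11, weight 1.9≤2.2, RAM 45≥13).
Opt2: dominated by Opt4 (price 1482≤1903, battery life 14≥4, weight 1.9≤2.1, RAM 45≥45).
Opt3: dominated by Opt9 (price 1647≤2251, battery life 19≥8, weight 1.4≤2.7, RAM 59≥58).
Opt4: not dominated.
Opt5: dominated by Opt12 (price 659≤1063, battery life 19≥18, weight 2.0≤2.4, RAM 40≥40).
Opt6: not dominated (best weight).
Opt7: not dominated (best battery life).
Opt8: not dominated.
Opt9: not dominated (best RAM).
Opt10: dominated by Opt5 (price 1063≤2874, battery life 18≥18, weight 2.4≤3.0, RAM 40≥31).
Opt11: dominated by Opt8 (price 682≤2665, battery life 10≥10, weight 1.4≤2.1, RAM 48≥48).
Opt12: not dominated (best price).
Pareto-optimal: Opt4, Opt6, Opt7, Opt8, Opt9, Opt12 → 6.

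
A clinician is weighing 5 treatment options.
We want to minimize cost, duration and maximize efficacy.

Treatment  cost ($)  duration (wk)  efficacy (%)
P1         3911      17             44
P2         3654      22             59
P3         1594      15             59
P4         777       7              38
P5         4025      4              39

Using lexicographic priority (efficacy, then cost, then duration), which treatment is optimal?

First maximize efficacy: best is 59, kept {P2, P3}.
Then minimize cost: best is 1594, kept {P3}.

P3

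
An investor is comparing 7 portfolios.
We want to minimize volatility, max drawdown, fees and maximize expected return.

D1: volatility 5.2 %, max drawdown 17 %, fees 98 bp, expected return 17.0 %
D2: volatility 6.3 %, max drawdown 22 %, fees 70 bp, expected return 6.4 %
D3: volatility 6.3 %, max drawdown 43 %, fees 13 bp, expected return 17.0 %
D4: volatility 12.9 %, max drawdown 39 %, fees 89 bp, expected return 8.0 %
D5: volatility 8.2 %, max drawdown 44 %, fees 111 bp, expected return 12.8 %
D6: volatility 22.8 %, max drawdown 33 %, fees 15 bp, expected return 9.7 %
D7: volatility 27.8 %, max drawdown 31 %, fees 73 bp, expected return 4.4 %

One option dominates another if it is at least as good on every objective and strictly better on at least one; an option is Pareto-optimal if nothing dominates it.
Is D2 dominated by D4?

D4 vs D2: D4 is worse on volatility (12.9 vs 6.3), so it does not dominate D2.

No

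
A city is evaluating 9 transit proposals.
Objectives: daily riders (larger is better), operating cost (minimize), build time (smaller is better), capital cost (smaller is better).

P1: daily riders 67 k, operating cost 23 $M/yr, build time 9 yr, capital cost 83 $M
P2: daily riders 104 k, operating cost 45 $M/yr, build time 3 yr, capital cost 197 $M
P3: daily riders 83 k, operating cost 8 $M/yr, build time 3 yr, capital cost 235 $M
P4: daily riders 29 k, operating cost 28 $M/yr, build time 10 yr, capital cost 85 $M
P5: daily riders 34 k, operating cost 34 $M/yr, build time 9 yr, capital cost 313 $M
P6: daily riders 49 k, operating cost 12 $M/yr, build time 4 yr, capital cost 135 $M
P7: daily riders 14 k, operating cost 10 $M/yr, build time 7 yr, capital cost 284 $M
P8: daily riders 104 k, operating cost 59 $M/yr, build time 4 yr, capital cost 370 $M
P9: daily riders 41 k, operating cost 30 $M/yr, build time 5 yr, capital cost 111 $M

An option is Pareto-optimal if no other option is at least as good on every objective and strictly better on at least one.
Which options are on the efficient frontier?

P1: not dominated (best capital cost).
P2: not dominated.
P3: not dominated (best operating cost).
P4: dominated by P1 (daily riders 67≥29, operating cost 23≤28, build time 9≤10, capital cost 83≤85).
P5: dominated by P1 (daily riders 67≥34, operating cost 23≤34, build time 9≤9, capital cost 83≤313).
P6: not dominated.
P7: dominated by P3 (daily riders 83≥14, operating cost 8≤10, build time 3≤7, capital cost 235≤284).
P8: dominated by P2 (daily riders 104≥104, operating cost 45≤59, build time 3≤4, capital cost 197≤370).
P9: not dominated.

P1, P2, P3, P6, P9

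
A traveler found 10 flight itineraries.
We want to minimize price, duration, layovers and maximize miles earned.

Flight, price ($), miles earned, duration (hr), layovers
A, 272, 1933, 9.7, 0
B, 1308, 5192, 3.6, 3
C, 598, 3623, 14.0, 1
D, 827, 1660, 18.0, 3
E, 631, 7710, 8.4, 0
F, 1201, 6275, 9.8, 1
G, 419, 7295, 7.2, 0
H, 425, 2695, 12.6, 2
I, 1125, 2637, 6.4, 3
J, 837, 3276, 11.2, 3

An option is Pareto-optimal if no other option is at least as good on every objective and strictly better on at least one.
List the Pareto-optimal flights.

A, B, E, G, I

A: not dominated (best price).
B: not dominated (best duration).
C: dominated by G (price 419≤598, miles earned 7295≥3623, duration 7.2≤14.0, layovers 0≤1).
D: dominated by A (price 272≤827, miles earned 1933≥1660, duration 9.7≤18.0, layovers 0≤3).
E: not dominated (best miles earned).
F: dominated by E (price 631≤1201, miles earned 7710≥6275, duration 8.4≤9.8, layovers 0≤1).
G: not dominated.
H: dominated by G (price 419≤425, miles earned 7295≥2695, duration 7.2≤12.6, layovers 0≤2).
I: not dominated.
J: dominated by E (price 631≤837, miles earned 7710≥3276, duration 8.4≤11.2, layovers 0≤3).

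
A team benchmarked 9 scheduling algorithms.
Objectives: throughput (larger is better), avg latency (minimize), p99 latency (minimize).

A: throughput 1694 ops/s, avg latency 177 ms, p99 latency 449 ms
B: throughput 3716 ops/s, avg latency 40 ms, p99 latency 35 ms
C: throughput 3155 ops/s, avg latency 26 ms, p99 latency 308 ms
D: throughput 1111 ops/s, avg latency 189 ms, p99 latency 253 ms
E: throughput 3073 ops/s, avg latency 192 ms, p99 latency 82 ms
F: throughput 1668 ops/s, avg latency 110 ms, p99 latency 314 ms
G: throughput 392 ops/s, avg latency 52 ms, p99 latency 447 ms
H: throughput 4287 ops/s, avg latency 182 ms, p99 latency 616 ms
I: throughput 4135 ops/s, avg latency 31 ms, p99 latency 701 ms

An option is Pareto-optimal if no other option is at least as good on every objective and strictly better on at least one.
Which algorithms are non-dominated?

B, C, H, I

A: dominated by B (throughput 3716≥1694, avg latency 40≤177, p99 latency 35≤449).
B: not dominated (best p99 latency).
C: not dominated (best avg latency).
D: dominated by B (throughput 3716≥1111, avg latency 40≤189, p99 latency 35≤253).
E: dominated by B (throughput 3716≥3073, avg latency 40≤192, p99 latency 35≤82).
F: dominated by B (throughput 3716≥1668, avg latency 40≤110, p99 latency 35≤314).
G: dominated by B (throughput 3716≥392, avg latency 40≤52, p99 latency 35≤447).
H: not dominated (best throughput).
I: not dominated.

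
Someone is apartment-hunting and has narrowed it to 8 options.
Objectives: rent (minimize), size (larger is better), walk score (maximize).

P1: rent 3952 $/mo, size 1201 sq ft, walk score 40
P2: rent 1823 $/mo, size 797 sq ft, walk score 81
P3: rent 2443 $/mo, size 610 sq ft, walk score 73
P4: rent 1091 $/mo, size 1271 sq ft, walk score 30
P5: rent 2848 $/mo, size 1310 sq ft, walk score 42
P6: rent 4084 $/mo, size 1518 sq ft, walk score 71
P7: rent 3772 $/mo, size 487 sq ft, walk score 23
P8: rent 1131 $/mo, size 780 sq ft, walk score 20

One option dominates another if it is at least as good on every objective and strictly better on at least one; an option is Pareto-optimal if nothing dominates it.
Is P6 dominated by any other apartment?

No

P1: worse on size (1201 vs 1518).
P2: worse on size (797 vs 1518).
P3: worse on size (610 vs 1518).
P4: worse on size (1271 vs 1518).
P5: worse on size (1310 vs 1518).
P7: worse on size (487 vs 1518).
P8: worse on size (780 vs 1518).
No option is at least as good as P6 on every objective and strictly better on one.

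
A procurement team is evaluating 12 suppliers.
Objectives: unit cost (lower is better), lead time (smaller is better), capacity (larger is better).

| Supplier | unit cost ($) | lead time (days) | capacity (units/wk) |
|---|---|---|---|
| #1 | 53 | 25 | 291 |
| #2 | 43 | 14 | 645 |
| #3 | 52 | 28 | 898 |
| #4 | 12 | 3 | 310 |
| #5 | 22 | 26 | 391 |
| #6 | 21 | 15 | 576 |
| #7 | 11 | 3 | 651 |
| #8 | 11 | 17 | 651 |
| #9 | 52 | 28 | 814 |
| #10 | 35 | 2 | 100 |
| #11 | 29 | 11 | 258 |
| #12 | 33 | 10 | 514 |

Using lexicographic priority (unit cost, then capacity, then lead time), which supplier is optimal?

#7

First minimize unit cost: best is 11, kept {#7, #8}.
Then maximize capacity: best is 651, kept {#7, #8}.
Then minimize lead time: best is 3, kept {#7}.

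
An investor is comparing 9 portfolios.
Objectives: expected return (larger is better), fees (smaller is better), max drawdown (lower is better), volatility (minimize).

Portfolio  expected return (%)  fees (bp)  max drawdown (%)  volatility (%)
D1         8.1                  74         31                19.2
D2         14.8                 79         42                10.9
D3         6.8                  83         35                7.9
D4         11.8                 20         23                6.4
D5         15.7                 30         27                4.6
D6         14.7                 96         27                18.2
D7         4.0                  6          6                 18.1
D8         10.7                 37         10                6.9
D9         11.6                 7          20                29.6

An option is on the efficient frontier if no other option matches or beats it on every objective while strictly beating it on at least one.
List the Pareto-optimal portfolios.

D4, D5, D7, D8, D9

D1: dominated by D4 (expected return 11.8≥8.1, fees 20≤74, max drawdown 23≤31, volatility 6.4≤19.2).
D2: dominated by D5 (expected return 15.7≥14.8, fees 30≤79, max drawdown 27≤42, volatility 4.6≤10.9).
D3: dominated by D4 (expected return 11.8≥6.8, fees 20≤83, max drawdown 23≤35, volatility 6.4≤7.9).
D4: not dominated.
D5: not dominated (best expected return).
D6: dominated by D5 (expected return 15.7≥14.7, fees 30≤96, max drawdown 27≤27, volatility 4.6≤18.2).
D7: not dominated (best fees).
D8: not dominated.
D9: not dominated.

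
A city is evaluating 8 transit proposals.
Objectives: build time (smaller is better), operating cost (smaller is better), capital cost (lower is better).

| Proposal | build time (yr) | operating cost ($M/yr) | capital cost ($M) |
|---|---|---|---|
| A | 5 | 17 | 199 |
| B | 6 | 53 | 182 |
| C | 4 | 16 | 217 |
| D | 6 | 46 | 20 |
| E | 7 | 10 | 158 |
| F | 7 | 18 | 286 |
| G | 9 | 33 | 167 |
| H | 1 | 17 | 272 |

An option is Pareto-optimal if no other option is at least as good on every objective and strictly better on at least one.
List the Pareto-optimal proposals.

A: not dominated.
B: dominated by D (build time 6≤6, operating cost 46≤53, capital cost 20≤182).
C: not dominated.
D: not dominated (best capital cost).
E: not dominated (best operating cost).
F: dominated by A (build time 5≤7, operating cost 17≤18, capital cost 199≤286).
G: dominated by E (build time 7≤9, operating cost 10≤33, capital cost 158≤167).
H: not dominated (best build time).

A, C, D, E, H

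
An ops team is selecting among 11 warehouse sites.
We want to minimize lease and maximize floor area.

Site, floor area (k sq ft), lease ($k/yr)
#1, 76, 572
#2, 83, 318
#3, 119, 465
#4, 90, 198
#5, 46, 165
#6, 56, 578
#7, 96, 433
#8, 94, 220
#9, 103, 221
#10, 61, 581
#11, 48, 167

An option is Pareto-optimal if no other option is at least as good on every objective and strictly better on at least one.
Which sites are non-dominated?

#3, #4, #5, #8, #9, #11

#1: dominated by #2 (floor area 83≥76, lease 318≤572).
#2: dominated by #4 (floor area 90≥83, lease 198≤318).
#3: not dominated (best floor area).
#4: not dominated.
#5: not dominated (best lease).
#6: dominated by #1 (floor area 76≥56, lease 572≤578).
#7: dominated by #9 (floor area 103≥96, lease 221≤433).
#8: not dominated.
#9: not dominated.
#10: dominated by #1 (floor area 76≥61, lease 572≤581).
#11: not dominated.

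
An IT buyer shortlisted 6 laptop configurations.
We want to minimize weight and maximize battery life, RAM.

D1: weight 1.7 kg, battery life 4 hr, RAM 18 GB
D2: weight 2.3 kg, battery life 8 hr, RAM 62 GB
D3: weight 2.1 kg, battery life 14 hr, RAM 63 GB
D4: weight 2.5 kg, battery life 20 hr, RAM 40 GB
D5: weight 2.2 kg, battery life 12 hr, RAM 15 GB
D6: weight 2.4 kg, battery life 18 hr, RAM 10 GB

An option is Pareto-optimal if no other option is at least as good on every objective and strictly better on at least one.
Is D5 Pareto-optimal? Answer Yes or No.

D3 vs D5: weight 2.1≤2.2, battery life 14≥12, RAM 63≥15 — D3 is at least as good on every objective and strictly better on at least one, so D3 dominates D5.

No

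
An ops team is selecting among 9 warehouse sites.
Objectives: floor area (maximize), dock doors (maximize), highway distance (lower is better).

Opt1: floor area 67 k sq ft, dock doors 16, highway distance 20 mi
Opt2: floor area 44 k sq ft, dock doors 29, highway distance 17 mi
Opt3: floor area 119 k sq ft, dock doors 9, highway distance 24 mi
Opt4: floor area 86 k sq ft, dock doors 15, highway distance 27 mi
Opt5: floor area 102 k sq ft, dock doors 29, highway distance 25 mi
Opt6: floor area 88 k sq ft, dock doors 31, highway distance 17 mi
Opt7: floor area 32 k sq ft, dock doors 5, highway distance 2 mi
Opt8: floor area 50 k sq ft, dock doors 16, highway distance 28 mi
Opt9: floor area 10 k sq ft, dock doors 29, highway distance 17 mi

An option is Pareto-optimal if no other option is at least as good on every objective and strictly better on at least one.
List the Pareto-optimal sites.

Opt3, Opt5, Opt6, Opt7

Opt1: dominated by Opt6 (floor area 88≥67, dock doors 31≥16, highway distance 17≤20).
Opt2: dominated by Opt6 (floor area 88≥44, dock doors 31≥29, highway distance 17≤17).
Opt3: not dominated (best floor area).
Opt4: dominated by Opt5 (floor area 102≥86, dock doors 29≥15, highway distance 25≤27).
Opt5: not dominated.
Opt6: not dominated (best dock doors).
Opt7: not dominated (best highway distance).
Opt8: dominated by Opt1 (floor area 67≥50, dock doors 16≥16, highway distance 20≤28).
Opt9: dominated by Opt2 (floor area 44≥10, dock doors 29≥29, highway distance 17≤17).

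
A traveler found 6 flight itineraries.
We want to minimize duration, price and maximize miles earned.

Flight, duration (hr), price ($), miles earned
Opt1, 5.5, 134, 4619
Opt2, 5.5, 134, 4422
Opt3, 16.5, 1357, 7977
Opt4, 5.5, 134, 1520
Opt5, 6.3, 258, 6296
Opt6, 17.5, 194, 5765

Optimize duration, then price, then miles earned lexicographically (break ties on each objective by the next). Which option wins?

First minimize duration: best is 5.5, kept {Opt1, Opt2, Opt4}.
Then minimize price: best is 134, kept {Opt1, Opt2, Opt4}.
Then maximize miles earned: best is 4619, kept {Opt1}.

Opt1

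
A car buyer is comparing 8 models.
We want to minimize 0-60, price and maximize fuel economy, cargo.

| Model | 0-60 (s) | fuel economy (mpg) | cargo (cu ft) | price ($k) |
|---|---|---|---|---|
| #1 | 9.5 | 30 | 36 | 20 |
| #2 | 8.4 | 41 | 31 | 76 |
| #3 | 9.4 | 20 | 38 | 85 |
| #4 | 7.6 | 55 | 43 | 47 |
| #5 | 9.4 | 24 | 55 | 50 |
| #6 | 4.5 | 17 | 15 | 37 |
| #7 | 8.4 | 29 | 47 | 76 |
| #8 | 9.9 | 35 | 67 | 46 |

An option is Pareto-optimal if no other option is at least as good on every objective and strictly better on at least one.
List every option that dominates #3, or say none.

#4, #5, #7

#4: 0-60 7.6≤9.4, fuel economy 55≥20, cargo 43≥38, price 47≤85 — dominates #3.
#5: 0-60 9.4≤9.4, fuel economy 24≥20, cargo 55≥38, price 50≤85 — dominates #3.
#7: 0-60 8.4≤9.4, fuel economy 29≥20, cargo 47≥38, price 76≤85 — dominates #3.
Others (#1, #2, #6, #8) are each worse than #3 on at least one objective.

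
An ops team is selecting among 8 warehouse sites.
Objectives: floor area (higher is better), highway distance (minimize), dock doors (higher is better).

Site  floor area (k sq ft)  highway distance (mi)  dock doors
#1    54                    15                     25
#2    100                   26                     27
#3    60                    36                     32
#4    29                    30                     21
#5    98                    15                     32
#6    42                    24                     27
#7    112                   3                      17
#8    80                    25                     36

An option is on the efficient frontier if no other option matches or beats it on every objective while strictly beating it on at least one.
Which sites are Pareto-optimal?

#2, #5, #7, #8

#1: dominated by #5 (floor area 98≥54, highway distance 15≤15, dock doors 32≥25).
#2: not dominated.
#3: dominated by #5 (floor area 98≥60, highway distance 15≤36, dock doors 32≥32).
#4: dominated by #1 (floor area 54≥29, highway distance 15≤30, dock doors 25≥21).
#5: not dominated.
#6: dominated by #5 (floor area 98≥42, highway distance 15≤24, dock doors 32≥27).
#7: not dominated (best floor area).
#8: not dominated (best dock doors).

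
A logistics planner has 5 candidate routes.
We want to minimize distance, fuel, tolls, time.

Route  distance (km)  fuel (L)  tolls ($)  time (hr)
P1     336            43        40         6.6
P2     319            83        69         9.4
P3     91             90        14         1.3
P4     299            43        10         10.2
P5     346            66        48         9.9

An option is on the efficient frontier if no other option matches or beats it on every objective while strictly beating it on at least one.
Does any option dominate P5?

Yes

P1 vs P5: distance 336≤346, fuel 43≤66, tolls 40≤48, time 6.6≤9.9 — P1 is at least as good on every objective and strictly better on at least one, so P1 dominates P5.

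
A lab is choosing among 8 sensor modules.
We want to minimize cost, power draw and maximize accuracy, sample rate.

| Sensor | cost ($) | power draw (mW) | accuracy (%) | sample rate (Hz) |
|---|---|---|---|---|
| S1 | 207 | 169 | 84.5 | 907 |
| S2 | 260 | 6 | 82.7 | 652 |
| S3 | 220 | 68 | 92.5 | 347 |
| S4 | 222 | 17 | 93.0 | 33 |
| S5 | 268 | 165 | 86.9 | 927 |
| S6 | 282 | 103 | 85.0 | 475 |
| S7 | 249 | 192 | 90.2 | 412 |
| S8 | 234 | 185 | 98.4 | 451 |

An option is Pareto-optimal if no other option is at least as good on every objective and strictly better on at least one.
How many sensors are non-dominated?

7

S1: not dominated (best cost).
S2: not dominated (best power draw).
S3: not dominated.
S4: not dominated.
S5: not dominated (best sample rate).
S6: not dominated.
S7: dominated by S8 (cost 234≤249, power draw 185≤192, accuracy 98.4≥90.2, sample rate 451≥412).
S8: not dominated (best accuracy).
Pareto-optimal: S1, S2, S3, S4, S5, S6, S8 → 7.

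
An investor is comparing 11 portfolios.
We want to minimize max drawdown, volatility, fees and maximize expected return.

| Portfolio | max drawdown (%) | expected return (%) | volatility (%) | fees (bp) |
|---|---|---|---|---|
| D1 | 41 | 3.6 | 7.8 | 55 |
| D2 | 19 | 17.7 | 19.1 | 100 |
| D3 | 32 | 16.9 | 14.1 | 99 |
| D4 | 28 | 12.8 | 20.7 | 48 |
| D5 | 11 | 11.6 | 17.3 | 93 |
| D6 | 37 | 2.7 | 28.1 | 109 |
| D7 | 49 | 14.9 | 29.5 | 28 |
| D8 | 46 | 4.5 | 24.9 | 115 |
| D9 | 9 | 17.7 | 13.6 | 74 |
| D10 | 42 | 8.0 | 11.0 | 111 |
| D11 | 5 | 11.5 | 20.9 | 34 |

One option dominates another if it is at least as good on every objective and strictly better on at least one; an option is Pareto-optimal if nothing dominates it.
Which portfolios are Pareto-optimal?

D1, D4, D7, D9, D10, D11

D1: not dominated (best volatility).
D2: dominated by D9 (max drawdown 9≤19, expected return 17.7≥17.7, volatility 13.6≤19.1, fees 74≤100).
D3: dominated by D9 (max drawdown 9≤32, expected return 17.7≥16.9, volatility 13.6≤14.1, fees 74≤99).
D4: not dominated.
D5: dominated by D9 (max drawdown 9≤11, expected return 17.7≥11.6, volatility 13.6≤17.3, fees 74≤93).
D6: dominated by D2 (max drawdown 19≤37, expected return 17.7≥2.7, volatility 19.1≤28.1, fees 100≤109).
D7: not dominated (best fees).
D8: dominated by D2 (max drawdown 19≤46, expected return 17.7≥4.5, volatility 19.1≤24.9, fees 100≤115).
D9: not dominated.
D10: not dominated.
D11: not dominated (best max drawdown).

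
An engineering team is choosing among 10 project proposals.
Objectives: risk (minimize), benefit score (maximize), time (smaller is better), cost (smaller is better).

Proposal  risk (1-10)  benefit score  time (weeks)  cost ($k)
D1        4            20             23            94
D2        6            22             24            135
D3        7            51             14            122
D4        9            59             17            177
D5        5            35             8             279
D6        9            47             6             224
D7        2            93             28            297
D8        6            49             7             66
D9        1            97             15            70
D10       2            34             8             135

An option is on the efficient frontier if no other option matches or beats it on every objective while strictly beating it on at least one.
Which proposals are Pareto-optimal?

D1: dominated by D9 (risk 1≤4, benefit score 97≥20, time 15≤23, cost 70≤94).
D2: dominated by D8 (risk 6≤6, benefit score 49≥22, time 7≤24, cost 66≤135).
D3: not dominated.
D4: dominated by D9 (risk 1≤9, benefit score 97≥59, time 15≤17, cost 70≤177).
D5: not dominated.
D6: not dominated (best time).
D7: dominated by D9 (risk 1≤2, benefit score 97≥93, time 15≤28, cost 70≤297).
D8: not dominated (best cost).
D9: not dominated (best risk).
D10: not dominated.

D3, D5, D6, D8, D9, D10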